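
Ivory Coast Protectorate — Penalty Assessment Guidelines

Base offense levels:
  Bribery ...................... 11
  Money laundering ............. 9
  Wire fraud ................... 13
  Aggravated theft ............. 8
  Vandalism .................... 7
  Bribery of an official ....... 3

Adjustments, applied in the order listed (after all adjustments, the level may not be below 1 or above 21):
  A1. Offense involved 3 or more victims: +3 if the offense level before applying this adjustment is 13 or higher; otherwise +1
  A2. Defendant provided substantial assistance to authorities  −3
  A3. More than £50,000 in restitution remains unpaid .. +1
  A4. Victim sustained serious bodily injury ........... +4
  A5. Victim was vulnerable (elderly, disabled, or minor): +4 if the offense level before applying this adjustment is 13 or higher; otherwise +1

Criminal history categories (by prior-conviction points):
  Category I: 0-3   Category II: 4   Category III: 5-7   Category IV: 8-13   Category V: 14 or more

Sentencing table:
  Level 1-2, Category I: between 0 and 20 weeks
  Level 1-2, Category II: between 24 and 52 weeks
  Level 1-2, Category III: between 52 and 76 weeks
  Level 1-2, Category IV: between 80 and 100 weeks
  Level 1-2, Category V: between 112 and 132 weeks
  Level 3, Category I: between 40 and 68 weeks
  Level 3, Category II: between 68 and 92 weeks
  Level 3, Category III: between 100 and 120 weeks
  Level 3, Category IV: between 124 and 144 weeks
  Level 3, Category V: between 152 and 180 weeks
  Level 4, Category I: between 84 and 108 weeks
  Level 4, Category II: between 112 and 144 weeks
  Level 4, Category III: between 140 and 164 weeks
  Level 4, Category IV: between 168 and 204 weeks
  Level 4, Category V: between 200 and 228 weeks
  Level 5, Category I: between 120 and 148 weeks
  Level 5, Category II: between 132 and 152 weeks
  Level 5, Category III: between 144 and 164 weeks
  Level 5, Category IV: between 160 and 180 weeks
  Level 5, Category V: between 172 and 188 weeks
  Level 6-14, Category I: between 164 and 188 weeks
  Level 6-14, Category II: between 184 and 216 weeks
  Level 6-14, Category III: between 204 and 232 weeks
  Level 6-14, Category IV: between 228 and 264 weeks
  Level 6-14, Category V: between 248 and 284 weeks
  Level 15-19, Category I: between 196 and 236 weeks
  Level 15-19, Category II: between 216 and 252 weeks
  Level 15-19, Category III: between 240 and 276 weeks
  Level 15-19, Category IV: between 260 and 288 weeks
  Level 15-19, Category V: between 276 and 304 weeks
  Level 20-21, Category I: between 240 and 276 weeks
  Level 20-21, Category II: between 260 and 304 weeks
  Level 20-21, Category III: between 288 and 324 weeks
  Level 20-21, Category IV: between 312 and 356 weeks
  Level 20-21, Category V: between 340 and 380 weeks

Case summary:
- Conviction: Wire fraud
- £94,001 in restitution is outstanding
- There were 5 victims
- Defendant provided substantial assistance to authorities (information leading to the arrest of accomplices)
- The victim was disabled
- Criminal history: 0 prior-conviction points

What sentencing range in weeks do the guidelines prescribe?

Base offense level for wire fraud: 13.
A1 applies (level before this adjustment is 13 ≥ 13, so +3): 13 + 3 = 16.
A2 applies: 16 − 3 = 13.
A3 applies: 13 + 1 = 14.
A5 applies (level before this adjustment is 14 ≥ 13, so +4): 14 + 4 = 18.
Final offense level: 18.
Criminal history: 0 prior points → Category I (0-3).
Level 18 falls in the 15-19 band.
Grid: Level 15-19 × Category I = 196-236 weeks.

196-236 weeks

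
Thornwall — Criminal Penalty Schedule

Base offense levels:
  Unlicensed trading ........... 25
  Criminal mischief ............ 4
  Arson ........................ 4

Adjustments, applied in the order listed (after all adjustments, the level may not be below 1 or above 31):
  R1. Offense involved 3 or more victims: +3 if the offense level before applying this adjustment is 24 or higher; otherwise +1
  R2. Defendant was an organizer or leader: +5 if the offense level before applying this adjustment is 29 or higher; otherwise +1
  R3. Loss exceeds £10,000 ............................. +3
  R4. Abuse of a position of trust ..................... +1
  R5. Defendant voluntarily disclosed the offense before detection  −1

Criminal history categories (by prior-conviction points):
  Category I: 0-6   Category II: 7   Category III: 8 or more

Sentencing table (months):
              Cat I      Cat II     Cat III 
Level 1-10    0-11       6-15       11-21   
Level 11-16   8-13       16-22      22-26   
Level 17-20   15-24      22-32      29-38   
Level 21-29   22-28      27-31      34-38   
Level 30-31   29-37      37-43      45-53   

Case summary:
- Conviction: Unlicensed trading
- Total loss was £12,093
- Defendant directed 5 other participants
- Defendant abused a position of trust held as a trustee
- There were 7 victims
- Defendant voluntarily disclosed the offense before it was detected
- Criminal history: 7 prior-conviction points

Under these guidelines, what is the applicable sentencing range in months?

37-43 months

Base offense level for unlicensed trading: 25.
R1 applies (level before this adjustment is 25 ≥ 24, so +3): 25 + 3 = 28.
R2 applies (level before this adjustment is 28 < 29, so +1): 28 + 1 = 29.
R3 applies: 29 + 3 = 32.
R4 applies: 32 + 1 = 33.
R5 applies: 33 − 1 = 32.
Level 32 exceeds the maximum of 31; capped at 31.
Final offense level: 31.
Criminal history: 7 prior points → Category II (7).
Level 31 falls in the 30-31 band.
Grid: Level 30-31 × Category II = 37-43 months.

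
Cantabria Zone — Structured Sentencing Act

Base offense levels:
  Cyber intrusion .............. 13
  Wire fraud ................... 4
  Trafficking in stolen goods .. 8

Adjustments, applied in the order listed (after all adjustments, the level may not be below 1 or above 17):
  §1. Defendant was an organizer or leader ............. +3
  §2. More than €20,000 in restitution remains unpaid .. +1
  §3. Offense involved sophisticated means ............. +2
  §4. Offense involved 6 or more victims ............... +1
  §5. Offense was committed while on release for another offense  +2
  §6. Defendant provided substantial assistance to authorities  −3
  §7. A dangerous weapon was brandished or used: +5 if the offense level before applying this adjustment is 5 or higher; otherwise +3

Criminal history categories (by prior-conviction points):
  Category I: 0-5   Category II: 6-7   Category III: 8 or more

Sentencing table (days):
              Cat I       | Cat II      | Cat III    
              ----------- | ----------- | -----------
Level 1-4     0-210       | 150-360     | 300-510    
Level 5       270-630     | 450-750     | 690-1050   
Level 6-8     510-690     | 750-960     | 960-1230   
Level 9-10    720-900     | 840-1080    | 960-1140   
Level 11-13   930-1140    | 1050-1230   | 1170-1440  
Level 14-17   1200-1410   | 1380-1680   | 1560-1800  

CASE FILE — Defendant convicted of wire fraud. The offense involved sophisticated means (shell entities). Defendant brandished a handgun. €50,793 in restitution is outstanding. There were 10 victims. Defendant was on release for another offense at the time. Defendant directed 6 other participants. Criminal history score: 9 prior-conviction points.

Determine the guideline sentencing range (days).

1560-1800 days

Base offense level for wire fraud: 4.
§1 applies: 4 + 3 = 7.
§2 applies: 7 + 1 = 8.
§3 applies: 8 + 2 = 10.
§4 applies: 10 + 1 = 11.
§5 applies: 11 + 2 = 13.
§7 applies (level before this adjustment is 13 ≥ 5, so +5): 13 + 5 = 18.
Level 18 exceeds the maximum of 17; capped at 17.
Final offense level: 17.
Criminal history: 9 prior points → Category III (8+).
Level 17 falls in the 14-17 band.
Grid: Level 14-17 × Category III = 1560-1800 days.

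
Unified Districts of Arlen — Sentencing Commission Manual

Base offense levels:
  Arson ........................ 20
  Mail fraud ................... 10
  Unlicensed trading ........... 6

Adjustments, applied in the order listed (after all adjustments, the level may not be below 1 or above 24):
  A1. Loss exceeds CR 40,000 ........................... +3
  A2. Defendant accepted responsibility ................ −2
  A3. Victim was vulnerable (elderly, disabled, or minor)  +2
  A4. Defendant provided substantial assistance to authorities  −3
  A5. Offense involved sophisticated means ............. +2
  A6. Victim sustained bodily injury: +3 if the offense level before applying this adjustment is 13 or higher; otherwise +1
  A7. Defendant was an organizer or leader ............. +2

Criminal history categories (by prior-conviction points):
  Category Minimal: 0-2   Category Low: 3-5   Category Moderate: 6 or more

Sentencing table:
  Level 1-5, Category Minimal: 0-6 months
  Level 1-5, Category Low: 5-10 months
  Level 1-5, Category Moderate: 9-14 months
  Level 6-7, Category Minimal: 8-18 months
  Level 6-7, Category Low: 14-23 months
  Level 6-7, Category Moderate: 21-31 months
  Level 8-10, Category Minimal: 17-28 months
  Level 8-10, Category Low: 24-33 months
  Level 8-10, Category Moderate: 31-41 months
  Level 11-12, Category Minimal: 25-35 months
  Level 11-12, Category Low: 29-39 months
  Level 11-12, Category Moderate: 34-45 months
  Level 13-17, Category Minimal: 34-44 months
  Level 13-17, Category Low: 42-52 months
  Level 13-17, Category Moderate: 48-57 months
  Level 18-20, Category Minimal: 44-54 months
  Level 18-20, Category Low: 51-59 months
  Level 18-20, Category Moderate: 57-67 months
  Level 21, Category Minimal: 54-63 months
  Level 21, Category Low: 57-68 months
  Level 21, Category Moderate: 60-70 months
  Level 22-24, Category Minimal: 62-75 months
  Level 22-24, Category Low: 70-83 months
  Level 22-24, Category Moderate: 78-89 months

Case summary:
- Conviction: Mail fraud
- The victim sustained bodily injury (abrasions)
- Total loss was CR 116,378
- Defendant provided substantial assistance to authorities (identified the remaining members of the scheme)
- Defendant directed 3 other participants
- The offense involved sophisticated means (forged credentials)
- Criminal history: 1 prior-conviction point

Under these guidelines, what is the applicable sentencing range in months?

Base offense level for mail fraud: 10.
A1 applies: 10 + 3 = 13.
A4 applies: 13 − 3 = 10.
A5 applies: 10 + 2 = 12.
A6 applies (level before this adjustment is 12 < 13, so +1): 12 + 1 = 13.
A7 applies: 13 + 2 = 15.
Final offense level: 15.
Criminal history: 1 prior point → Category Minimal (0-2).
Level 15 falls in the 13-17 band.
Grid: Level 13-17 × Category Minimal = 34-44 months.

34-44 months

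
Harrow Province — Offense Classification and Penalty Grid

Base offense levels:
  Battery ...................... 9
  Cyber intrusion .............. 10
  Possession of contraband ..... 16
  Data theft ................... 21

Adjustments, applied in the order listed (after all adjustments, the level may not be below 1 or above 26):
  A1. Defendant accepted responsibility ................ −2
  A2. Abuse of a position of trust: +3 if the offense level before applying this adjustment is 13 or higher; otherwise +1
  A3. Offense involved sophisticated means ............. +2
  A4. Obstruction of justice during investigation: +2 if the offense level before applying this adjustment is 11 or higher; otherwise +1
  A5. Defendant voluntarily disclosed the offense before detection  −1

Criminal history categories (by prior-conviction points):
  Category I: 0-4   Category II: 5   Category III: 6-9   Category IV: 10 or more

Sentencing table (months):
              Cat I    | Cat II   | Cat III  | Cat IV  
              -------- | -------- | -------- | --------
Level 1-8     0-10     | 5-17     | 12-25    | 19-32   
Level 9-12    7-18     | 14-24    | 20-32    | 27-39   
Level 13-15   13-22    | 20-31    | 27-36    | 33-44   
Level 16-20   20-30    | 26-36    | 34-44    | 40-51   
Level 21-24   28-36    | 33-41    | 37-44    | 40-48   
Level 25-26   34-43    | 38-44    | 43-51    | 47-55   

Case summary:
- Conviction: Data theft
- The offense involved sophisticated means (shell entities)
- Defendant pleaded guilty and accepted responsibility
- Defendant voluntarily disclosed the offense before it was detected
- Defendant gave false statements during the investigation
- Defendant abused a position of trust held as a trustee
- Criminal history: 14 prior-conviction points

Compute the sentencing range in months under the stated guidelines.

Base offense level for data theft: 21.
A1 applies: 21 − 2 = 19.
A2 applies (level before this adjustment is 19 ≥ 13, so +3): 19 + 3 = 22.
A3 applies: 22 + 2 = 24.
A4 applies (level before this adjustment is 24 ≥ 11, so +2): 24 + 2 = 26.
A5 applies: 26 − 1 = 25.
Final offense level: 25.
Criminal history: 14 prior points → Category IV (10+).
Level 25 falls in the 25-26 band.
Grid: Level 25-26 × Category IV = 47-55 months.

47-55 months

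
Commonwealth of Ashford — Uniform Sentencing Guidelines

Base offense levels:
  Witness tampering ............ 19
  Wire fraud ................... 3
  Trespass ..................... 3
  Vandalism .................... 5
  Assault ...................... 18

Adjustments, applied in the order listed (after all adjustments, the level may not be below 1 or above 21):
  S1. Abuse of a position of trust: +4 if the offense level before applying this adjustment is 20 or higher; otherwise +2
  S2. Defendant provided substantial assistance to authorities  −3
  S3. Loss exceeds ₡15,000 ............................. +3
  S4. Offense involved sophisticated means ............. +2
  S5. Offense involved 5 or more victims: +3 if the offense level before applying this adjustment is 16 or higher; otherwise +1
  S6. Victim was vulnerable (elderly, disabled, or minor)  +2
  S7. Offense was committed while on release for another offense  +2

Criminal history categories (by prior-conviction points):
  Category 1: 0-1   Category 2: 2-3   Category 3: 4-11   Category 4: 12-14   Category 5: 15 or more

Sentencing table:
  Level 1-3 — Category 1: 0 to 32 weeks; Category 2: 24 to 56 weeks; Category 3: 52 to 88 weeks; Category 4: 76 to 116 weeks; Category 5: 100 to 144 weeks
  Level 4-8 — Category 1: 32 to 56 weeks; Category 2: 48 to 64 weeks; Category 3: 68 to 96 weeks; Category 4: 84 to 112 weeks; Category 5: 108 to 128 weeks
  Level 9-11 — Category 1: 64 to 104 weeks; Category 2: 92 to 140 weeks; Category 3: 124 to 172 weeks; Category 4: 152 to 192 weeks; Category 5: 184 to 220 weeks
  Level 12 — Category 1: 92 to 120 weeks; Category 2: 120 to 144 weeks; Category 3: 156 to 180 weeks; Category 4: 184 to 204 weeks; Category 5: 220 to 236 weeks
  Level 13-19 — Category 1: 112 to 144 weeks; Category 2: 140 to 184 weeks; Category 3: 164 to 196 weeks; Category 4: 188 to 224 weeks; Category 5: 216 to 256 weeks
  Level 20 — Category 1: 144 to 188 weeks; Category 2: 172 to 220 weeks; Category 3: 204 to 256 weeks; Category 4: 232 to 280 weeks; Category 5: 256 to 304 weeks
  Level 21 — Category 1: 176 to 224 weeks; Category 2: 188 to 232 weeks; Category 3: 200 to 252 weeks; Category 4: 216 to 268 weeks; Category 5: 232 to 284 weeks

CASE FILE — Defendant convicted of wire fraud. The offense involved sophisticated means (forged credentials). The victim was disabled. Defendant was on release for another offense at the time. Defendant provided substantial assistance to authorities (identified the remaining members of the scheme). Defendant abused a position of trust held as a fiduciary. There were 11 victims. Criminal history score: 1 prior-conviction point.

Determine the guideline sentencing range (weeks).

Base offense level for wire fraud: 3.
S1 applies (level before this adjustment is 3 < 20, so +2): 3 + 2 = 5.
S2 applies: 5 − 3 = 2.
S4 applies: 2 + 2 = 4.
S5 applies (level before this adjustment is 4 < 16, so +1): 4 + 1 = 5.
S6 applies: 5 + 2 = 7.
S7 applies: 7 + 2 = 9.
Final offense level: 9.
Criminal history: 1 prior point → Category 1 (0-1).
Level 9 falls in the 9-11 band.
Grid: Level 9-11 × Category 1 = 64-104 weeks.

64-104 weeks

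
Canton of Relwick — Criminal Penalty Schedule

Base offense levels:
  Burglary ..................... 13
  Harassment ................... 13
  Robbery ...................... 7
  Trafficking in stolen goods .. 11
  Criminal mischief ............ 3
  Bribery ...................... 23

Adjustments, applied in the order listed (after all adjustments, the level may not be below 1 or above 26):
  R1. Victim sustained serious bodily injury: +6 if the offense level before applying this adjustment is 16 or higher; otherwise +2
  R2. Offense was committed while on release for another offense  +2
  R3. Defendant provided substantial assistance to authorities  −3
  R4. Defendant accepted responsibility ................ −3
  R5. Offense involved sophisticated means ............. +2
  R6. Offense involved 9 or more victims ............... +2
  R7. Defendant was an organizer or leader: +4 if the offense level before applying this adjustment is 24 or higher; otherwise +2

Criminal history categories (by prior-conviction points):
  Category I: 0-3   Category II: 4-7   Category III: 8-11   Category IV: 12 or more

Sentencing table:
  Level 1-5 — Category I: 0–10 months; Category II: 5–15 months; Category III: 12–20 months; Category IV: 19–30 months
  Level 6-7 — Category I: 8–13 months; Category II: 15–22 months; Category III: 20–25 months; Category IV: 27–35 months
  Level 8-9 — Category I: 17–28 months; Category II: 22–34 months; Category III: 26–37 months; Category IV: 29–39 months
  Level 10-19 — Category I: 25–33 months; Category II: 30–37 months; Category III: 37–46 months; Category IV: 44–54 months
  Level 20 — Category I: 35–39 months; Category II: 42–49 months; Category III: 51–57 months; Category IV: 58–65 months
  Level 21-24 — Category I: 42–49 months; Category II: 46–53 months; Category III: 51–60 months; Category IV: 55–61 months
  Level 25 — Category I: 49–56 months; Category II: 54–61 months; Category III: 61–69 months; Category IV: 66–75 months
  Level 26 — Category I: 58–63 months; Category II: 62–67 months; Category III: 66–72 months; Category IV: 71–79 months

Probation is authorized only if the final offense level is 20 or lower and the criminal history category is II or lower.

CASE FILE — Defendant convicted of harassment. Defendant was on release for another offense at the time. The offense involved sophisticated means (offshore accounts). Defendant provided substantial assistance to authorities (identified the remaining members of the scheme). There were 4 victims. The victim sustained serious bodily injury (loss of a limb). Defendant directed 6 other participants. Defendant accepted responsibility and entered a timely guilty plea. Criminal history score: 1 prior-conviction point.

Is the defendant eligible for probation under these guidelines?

Yes

Base offense level for harassment: 13.
R1 applies (level before this adjustment is 13 < 16, so +2): 13 + 2 = 15.
R2 applies: 15 + 2 = 17.
R3 applies: 17 − 3 = 14.
R4 applies: 14 − 3 = 11.
R5 applies: 11 + 2 = 13.
R6 does not apply.
R7 applies (level before this adjustment is 13 < 24, so +2): 13 + 2 = 15.
Final offense level: 15.
Criminal history: 1 prior point → Category I (0-3).
Level 15 falls in the 10-19 band.
Grid: Level 10-19 × Category I = 25-33 months.
Probation check: level 15 ≤ 20 and category I ≤ II → eligible.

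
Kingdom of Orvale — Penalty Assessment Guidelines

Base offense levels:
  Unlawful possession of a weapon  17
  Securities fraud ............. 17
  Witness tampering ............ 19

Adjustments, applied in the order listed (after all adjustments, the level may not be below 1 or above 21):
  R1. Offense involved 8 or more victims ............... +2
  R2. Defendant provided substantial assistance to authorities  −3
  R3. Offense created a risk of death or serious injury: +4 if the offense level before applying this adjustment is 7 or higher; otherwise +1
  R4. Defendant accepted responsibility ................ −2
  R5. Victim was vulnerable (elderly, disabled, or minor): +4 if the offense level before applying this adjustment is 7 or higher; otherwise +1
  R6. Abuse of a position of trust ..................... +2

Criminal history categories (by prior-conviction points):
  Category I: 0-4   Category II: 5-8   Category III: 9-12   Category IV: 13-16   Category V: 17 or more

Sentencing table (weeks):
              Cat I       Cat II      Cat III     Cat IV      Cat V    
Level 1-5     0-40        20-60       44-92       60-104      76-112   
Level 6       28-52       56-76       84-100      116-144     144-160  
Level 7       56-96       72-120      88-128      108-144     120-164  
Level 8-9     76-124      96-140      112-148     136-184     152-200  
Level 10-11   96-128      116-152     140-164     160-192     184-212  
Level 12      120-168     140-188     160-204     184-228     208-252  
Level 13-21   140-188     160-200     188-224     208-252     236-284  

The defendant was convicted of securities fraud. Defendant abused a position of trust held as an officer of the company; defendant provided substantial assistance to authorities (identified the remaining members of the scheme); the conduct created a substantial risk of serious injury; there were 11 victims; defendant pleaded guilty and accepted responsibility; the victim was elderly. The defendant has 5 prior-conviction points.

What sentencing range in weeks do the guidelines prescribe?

160-200 weeks

Base offense level for securities fraud: 17.
R1 applies: 17 + 2 = 19.
R2 applies: 19 − 3 = 16.
R3 applies (level before this adjustment is 16 ≥ 7, so +4): 16 + 4 = 20.
R4 applies: 20 − 2 = 18.
R5 applies (level before this adjustment is 18 ≥ 7, so +4): 18 + 4 = 22.
R6 applies: 22 + 2 = 24.
Level 24 exceeds the maximum of 21; capped at 21.
Final offense level: 21.
Criminal history: 5 prior points → Category II (5-8).
Level 21 falls in the 13-21 band.
Grid: Level 13-21 × Category II = 160-200 weeks.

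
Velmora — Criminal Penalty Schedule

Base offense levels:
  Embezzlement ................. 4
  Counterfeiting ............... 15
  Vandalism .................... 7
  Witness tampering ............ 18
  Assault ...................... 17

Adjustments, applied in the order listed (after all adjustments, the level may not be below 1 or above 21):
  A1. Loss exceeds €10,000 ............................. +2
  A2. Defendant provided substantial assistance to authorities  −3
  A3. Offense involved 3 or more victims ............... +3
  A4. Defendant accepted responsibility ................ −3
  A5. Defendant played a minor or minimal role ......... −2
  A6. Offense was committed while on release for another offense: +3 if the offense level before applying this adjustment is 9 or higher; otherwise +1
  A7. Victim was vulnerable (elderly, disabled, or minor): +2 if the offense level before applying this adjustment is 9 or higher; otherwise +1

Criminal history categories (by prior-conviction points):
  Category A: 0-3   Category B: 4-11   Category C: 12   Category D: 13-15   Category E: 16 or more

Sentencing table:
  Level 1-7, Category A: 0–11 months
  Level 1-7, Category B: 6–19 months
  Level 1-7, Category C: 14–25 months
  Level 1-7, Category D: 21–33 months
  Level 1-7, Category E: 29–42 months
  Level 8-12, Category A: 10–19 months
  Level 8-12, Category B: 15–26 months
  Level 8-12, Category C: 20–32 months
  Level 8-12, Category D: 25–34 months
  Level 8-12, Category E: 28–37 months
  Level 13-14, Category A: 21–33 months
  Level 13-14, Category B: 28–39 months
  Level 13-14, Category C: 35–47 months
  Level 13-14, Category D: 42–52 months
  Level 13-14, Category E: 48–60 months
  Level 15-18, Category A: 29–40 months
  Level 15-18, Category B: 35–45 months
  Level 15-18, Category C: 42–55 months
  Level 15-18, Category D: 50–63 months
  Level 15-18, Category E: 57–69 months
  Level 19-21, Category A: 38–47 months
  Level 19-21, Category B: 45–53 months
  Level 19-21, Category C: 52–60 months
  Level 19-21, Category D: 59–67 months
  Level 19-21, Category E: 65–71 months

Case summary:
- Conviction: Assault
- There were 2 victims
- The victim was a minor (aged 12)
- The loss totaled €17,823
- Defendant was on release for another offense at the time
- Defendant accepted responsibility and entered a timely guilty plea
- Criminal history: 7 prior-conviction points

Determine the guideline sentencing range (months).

Base offense level for assault: 17.
A1 applies: 17 + 2 = 19.
A3 does not apply.
A4 applies: 19 − 3 = 16.
A6 applies (level before this adjustment is 16 ≥ 9, so +3): 16 + 3 = 19.
A7 applies (level before this adjustment is 19 ≥ 9, so +2): 19 + 2 = 21.
Final offense level: 21.
Criminal history: 7 prior points → Category B (4-11).
Level 21 falls in the 19-21 band.
Grid: Level 19-21 × Category B = 45-53 months.

45-53 months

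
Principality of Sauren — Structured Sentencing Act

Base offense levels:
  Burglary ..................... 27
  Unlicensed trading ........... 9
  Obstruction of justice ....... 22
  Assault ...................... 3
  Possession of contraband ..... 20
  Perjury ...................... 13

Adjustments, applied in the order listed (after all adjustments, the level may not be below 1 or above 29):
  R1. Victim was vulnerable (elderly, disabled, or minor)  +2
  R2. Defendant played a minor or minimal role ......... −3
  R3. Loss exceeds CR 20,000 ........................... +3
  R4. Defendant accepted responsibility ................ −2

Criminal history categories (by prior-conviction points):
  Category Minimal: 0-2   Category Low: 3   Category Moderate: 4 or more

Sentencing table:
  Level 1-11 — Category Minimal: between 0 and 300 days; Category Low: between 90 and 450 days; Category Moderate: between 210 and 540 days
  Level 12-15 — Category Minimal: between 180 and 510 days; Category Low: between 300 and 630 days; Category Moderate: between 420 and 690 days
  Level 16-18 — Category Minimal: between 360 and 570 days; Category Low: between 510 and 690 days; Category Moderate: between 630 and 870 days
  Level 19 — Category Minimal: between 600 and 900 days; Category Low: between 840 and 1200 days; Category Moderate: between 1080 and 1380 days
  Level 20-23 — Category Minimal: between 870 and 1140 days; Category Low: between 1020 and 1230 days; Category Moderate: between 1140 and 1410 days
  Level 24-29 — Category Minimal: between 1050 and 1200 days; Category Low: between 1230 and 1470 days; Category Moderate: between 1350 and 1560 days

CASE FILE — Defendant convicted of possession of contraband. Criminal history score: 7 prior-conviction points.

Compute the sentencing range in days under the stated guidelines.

Base offense level for possession of contraband: 20.
Final offense level: 20.
Criminal history: 7 prior points → Category Moderate (4+).
Level 20 falls in the 20-23 band.
Grid: Level 20-23 × Category Moderate = 1140-1410 days.

1140-1410 days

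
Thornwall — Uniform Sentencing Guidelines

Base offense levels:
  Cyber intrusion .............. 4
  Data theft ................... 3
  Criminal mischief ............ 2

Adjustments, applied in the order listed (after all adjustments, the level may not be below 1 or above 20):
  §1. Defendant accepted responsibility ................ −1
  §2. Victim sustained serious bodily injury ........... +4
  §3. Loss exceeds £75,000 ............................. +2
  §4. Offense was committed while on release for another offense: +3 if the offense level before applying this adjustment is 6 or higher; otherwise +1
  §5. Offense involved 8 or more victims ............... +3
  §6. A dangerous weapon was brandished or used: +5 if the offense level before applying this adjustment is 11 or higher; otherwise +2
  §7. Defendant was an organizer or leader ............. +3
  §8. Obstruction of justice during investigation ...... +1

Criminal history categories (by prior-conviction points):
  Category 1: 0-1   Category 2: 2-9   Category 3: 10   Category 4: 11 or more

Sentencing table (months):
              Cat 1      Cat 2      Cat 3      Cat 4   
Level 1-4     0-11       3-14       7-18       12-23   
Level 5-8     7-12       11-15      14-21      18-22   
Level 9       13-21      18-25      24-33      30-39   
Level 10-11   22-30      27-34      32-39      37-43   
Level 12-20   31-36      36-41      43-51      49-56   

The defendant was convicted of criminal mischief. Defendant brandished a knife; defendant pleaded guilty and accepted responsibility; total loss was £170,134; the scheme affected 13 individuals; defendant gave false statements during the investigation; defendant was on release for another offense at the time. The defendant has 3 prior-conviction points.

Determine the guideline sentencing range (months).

Base offense level for criminal mischief: 2.
§1 applies: 2 − 1 = 1.
§3 applies: 1 + 2 = 3.
§4 applies (level before this adjustment is 3 < 6, so +1): 3 + 1 = 4.
§5 applies: 4 + 3 = 7.
§6 applies (level before this adjustment is 7 < 11, so +2): 7 + 2 = 9.
§7 does not apply.
§8 applies: 9 + 1 = 10.
Final offense level: 10.
Criminal history: 3 prior points → Category 2 (2-9).
Level 10 falls in the 10-11 band.
Grid: Level 10-11 × Category 2 = 27-34 months.

27-34 months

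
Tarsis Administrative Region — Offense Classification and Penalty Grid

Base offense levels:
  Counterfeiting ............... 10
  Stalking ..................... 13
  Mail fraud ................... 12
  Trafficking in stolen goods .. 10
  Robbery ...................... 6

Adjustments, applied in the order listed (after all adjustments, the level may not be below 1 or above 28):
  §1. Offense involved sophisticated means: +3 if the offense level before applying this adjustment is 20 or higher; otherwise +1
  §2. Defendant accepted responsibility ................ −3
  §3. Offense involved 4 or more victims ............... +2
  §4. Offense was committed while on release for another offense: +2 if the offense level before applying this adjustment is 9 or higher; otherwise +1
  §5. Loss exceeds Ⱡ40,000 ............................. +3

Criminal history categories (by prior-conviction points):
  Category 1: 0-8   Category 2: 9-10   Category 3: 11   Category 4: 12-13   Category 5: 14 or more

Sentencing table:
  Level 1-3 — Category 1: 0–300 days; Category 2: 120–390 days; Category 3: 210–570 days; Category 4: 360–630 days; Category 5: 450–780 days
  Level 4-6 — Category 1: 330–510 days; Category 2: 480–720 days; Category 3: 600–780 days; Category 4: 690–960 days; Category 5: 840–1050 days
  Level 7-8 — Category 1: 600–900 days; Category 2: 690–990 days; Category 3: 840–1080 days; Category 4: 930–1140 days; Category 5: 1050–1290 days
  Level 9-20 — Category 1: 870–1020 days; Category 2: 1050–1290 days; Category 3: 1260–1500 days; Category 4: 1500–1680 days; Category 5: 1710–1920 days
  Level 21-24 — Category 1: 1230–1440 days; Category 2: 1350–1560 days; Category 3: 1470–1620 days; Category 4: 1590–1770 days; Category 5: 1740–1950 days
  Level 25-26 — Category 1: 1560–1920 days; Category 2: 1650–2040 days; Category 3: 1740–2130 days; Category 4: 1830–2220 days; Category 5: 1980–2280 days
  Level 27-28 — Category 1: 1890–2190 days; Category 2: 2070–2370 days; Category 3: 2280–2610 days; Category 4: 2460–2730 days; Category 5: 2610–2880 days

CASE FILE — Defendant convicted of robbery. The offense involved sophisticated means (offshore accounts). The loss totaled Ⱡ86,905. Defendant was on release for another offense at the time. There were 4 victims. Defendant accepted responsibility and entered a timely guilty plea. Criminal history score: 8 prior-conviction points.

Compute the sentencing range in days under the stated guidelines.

Base offense level for robbery: 6.
§1 applies (level before this adjustment is 6 < 20, so +1): 6 + 1 = 7.
§2 applies: 7 − 3 = 4.
§3 applies: 4 + 2 = 6.
§4 applies (level before this adjustment is 6 < 9, so +1): 6 + 1 = 7.
§5 applies: 7 + 3 = 10.
Final offense level: 10.
Criminal history: 8 prior points → Category 1 (0-8).
Level 10 falls in the 9-20 band.
Grid: Level 9-20 × Category 1 = 870-1020 days.

870-1020 days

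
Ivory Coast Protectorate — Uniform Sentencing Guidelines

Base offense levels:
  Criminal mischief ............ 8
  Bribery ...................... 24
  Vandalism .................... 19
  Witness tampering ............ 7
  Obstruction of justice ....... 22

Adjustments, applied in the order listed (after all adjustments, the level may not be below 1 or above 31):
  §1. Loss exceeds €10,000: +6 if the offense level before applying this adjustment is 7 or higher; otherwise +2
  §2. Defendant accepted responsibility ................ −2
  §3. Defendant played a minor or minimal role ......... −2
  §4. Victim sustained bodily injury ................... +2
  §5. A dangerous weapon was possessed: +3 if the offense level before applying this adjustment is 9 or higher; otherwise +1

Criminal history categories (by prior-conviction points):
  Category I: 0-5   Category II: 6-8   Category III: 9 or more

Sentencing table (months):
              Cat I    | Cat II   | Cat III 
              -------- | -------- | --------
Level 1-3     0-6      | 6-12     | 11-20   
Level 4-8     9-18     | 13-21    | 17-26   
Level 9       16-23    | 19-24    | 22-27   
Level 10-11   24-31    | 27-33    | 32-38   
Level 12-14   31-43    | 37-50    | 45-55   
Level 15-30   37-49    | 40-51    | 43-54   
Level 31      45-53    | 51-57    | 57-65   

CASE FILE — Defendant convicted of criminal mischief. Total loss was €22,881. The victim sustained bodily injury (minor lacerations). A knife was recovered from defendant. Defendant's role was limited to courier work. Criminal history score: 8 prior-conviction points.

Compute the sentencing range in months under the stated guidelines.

Base offense level for criminal mischief: 8.
§1 applies (level before this adjustment is 8 ≥ 7, so +6): 8 + 6 = 14.
§2 does not apply.
§3 applies: 14 − 2 = 12.
§4 applies: 12 + 2 = 14.
§5 applies (level before this adjustment is 14 ≥ 9, so +3): 14 + 3 = 17.
Final offense level: 17.
Criminal history: 8 prior points → Category II (6-8).
Level 17 falls in the 15-30 band.
Grid: Level 15-30 × Category II = 40-51 months.

40-51 months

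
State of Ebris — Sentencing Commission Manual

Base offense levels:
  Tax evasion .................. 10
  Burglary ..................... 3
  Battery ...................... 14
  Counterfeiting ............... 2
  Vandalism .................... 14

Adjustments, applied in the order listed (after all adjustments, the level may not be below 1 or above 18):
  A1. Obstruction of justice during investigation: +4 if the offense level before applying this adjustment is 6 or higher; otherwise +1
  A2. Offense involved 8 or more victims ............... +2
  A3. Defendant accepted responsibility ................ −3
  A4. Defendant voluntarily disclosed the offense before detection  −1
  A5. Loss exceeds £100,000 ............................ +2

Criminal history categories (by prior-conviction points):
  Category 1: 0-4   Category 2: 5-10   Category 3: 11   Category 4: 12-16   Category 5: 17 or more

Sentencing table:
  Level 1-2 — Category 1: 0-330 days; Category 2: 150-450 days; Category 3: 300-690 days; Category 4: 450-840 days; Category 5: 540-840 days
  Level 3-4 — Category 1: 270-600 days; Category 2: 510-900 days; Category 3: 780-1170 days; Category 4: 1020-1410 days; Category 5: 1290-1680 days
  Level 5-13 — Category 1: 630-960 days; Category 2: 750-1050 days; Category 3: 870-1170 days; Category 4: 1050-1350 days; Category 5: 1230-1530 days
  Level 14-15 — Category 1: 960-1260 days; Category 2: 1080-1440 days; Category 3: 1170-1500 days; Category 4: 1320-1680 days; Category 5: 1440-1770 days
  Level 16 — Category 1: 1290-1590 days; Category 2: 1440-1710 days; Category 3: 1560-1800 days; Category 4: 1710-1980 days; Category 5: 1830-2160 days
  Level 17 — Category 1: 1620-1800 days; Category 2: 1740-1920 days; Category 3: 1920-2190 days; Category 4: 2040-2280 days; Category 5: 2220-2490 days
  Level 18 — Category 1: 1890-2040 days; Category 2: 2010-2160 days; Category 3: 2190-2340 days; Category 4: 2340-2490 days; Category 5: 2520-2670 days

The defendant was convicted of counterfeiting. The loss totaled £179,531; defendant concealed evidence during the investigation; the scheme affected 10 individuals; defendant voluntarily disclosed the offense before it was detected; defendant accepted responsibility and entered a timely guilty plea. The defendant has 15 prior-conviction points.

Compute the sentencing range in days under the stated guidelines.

1020-1410 days

Base offense level for counterfeiting: 2.
A1 applies (level before this adjustment is 2 < 6, so +1): 2 + 1 = 3.
A2 applies: 3 + 2 = 5.
A3 applies: 5 − 3 = 2.
A4 applies: 2 − 1 = 1.
A5 applies: 1 + 2 = 3.
Final offense level: 3.
Criminal history: 15 prior points → Category 4 (12-16).
Level 3 falls in the 3-4 band.
Grid: Level 3-4 × Category 4 = 1020-1410 days.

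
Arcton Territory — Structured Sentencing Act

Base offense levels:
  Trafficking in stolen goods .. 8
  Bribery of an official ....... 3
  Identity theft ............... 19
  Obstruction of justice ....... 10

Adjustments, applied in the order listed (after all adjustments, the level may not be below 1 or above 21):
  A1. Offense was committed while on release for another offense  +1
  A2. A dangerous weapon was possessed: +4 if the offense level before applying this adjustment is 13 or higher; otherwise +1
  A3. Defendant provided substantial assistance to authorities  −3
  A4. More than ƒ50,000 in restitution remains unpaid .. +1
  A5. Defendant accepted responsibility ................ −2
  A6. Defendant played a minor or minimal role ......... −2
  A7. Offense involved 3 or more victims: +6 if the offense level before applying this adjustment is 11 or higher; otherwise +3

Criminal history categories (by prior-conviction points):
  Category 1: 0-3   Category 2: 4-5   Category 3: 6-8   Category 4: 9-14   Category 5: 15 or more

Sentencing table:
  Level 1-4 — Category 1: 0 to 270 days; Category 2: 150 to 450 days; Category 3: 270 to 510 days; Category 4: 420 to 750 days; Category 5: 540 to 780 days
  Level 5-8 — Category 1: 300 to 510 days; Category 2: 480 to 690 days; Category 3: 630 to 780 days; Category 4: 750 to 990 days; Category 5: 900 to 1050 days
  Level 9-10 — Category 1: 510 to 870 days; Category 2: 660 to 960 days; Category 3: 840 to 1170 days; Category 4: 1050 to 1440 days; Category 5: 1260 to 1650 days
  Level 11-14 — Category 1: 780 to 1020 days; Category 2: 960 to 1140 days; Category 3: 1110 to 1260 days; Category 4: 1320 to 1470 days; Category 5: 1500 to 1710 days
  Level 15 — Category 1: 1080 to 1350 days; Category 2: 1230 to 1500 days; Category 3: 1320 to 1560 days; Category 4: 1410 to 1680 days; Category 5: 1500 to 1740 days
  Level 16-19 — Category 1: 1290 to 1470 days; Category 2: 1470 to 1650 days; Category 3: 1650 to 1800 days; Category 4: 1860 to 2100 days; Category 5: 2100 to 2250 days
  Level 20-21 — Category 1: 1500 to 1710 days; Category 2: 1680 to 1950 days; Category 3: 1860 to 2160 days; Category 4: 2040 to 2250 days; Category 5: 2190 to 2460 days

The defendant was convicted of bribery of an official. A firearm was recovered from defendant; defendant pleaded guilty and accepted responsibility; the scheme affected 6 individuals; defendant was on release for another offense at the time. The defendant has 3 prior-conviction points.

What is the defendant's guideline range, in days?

300-510 days

Base offense level for bribery of an official: 3.
A1 applies: 3 + 1 = 4.
A2 applies (level before this adjustment is 4 < 13, so +1): 4 + 1 = 5.
A3 does not apply.
A5 applies: 5 − 2 = 3.
A6 does not apply.
A7 applies (level before this adjustment is 3 < 11, so +3): 3 + 3 = 6.
Final offense level: 6.
Criminal history: 3 prior points → Category 1 (0-3).
Level 6 falls in the 5-8 band.
Grid: Level 5-8 × Category 1 = 300-510 days.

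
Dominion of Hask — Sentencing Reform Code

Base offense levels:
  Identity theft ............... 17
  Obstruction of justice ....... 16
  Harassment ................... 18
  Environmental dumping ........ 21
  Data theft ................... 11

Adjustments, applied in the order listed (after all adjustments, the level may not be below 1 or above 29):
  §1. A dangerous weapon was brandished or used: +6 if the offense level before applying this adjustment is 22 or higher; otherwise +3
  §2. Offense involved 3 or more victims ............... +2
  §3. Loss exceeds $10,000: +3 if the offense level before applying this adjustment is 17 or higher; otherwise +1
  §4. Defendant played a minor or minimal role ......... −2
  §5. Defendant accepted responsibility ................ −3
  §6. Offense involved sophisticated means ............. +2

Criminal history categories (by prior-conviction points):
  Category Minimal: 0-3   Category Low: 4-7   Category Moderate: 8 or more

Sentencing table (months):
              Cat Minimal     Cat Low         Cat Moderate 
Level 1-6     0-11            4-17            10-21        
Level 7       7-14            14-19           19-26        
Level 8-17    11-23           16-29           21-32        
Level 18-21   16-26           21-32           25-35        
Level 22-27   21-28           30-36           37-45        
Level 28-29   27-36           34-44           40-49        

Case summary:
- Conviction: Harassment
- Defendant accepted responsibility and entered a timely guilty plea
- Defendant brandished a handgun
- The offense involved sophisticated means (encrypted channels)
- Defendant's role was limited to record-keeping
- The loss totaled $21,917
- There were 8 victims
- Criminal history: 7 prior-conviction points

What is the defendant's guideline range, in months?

30-36 months

Base offense level for harassment: 18.
§1 applies (level before this adjustment is 18 < 22, so +3): 18 + 3 = 21.
§2 applies: 21 + 2 = 23.
§3 applies (level before this adjustment is 23 ≥ 17, so +3): 23 + 3 = 26.
§4 applies: 26 − 2 = 24.
§5 applies: 24 − 3 = 21.
§6 applies: 21 + 2 = 23.
Final offense level: 23.
Criminal history: 7 prior points → Category Low (4-7).
Level 23 falls in the 22-27 band.
Grid: Level 22-27 × Category Low = 30-36 months.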